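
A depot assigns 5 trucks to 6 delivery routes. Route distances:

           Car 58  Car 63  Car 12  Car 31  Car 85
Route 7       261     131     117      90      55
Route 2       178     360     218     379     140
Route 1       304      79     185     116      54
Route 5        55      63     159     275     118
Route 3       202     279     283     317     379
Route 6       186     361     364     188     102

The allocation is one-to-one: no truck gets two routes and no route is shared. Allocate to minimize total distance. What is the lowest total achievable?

Min total: 544 km

Treat this as an assignment problem: match each truck to one route.
Optimal: Car 58→Route 5 (55 km), Car 63→Route 1 (79 km), Car 12→Route 2 (218 km), Car 31→Route 7 (90 km), Car 85→Route 6 (102 km) — total 55+79+218+90+102 = 544 km.
Column-greedy (each route in turn goes to its cheapest remaining truck) gives 788 km, worse by 244.
No other one-to-one assignment undercuts 544 km.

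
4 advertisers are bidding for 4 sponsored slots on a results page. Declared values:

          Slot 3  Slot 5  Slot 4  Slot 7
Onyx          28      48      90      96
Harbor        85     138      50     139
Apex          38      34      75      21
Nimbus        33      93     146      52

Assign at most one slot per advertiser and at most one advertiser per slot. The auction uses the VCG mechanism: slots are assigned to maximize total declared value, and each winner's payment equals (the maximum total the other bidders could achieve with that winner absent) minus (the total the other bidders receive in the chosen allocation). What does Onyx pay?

Efficient allocation: Onyx→Slot 7 ($96), Harbor→Slot 5 ($138), Apex→Slot 3 ($38), Nimbus→Slot 4 ($146); total welfare W = $418.
Onyx receives Slot 7 at value $96, so the others get W − 96 = $322.
Without Onyx: best allocation of the remaining 3 bidders over all 4 slots is Harbor→Slot 7 ($139), Apex→Slot 3 ($38), Nimbus→Slot 4 ($146), total $323.
VCG payment = (others' best without Onyx) − (others' welfare with Onyx) = 323 − 322 = $1.

Onyx pays $1.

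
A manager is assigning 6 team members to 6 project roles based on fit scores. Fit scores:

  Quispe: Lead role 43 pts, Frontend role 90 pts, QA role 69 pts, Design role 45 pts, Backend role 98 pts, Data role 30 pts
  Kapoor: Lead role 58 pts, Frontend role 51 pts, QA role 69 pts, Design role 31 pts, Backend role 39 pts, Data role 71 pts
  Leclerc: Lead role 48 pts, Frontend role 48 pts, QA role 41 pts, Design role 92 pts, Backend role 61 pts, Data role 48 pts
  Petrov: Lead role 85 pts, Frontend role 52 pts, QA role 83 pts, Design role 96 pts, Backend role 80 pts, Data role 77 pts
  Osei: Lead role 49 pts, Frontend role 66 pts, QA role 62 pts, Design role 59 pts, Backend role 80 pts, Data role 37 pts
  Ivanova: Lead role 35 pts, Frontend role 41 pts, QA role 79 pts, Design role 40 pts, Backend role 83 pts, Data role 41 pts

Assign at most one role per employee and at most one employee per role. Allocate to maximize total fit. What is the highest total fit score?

Optimal: Quispe→Frontend role (90 pts), Kapoor→Data role (71 pts), Leclerc→Design role (92 pts), Petrov→Lead role (85 pts), Osei→Backend role (80 pts), Ivanova→QA role (79 pts) — total 90+71+92+85+80+79 = 497 pts.
Swapping Kapoor↔Osei (Kapoor→Backend role 39 pts, Osei→Data role 37 pts) loses 75.
Every other assignment is strictly worse.

Max total: 497 pts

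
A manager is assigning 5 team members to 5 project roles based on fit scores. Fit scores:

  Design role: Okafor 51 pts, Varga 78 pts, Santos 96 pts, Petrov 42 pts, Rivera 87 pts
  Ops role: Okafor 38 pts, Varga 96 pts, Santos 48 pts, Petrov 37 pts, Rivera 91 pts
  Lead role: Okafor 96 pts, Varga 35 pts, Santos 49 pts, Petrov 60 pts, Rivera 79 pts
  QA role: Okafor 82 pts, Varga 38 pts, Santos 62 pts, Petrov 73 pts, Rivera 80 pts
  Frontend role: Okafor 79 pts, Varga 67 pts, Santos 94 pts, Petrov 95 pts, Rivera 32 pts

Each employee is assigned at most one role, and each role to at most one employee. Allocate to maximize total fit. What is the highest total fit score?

Optimal: Okafor→Lead role (96 pts), Varga→Ops role (96 pts), Santos→Design role (96 pts), Petrov→Frontend role (95 pts), Rivera→QA role (80 pts) — total 96+96+96+95+80 = 463 pts.
Next-best assignment: Okafor→QA role, Varga→Ops role, Santos→Design role, Petrov→Frontend role, Rivera→Lead role = 448 pts.
Every other assignment is strictly worse.

Max total: 463 pts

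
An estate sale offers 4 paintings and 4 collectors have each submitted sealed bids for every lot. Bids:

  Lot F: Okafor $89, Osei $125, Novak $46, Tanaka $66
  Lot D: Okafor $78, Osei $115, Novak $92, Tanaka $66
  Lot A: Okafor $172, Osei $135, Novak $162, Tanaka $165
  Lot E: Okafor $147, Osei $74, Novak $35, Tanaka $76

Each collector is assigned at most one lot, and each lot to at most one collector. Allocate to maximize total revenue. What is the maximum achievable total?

Maximum total: $529

Optimal: Okafor→Lot E ($147), Osei→Lot F ($125), Novak→Lot D ($92), Tanaka→Lot A ($165) — total 147+125+92+165 = $529.
Row-greedy (each collector in turn takes its best remaining lot) gives $465, worse by 64.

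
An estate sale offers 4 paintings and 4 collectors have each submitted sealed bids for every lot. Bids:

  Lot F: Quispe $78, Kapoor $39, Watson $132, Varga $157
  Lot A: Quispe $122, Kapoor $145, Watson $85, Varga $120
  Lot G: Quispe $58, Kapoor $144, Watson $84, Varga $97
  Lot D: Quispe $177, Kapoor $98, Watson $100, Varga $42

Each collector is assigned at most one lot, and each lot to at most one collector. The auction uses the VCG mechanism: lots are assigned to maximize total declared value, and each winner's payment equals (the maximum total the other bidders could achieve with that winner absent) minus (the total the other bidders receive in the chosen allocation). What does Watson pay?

Efficient allocation: Quispe→Lot D ($177), Kapoor→Lot G ($144), Watson→Lot F ($132), Varga→Lot A ($120); total welfare W = $573.
Watson receives Lot F at value $132, so the others get W − 132 = $441.
Without Watson: best allocation of the remaining 3 bidders over all 4 lots is Quispe→Lot D ($177), Kapoor→Lot A ($145), Varga→Lot F ($157), total $479.
VCG payment = (others' best without Watson) − (others' welfare with Watson) = 479 − 441 = $38.

Watson pays $38.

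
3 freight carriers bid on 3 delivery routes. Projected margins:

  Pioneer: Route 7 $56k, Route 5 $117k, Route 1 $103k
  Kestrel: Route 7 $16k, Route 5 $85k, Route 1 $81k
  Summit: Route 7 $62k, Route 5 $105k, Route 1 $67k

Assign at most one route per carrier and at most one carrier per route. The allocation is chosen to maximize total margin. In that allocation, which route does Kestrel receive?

This is a one-to-one assignment (maximum-weight bipartite matching).
Optimal: Pioneer→Route 5 ($117k), Kestrel→Route 1 ($81k), Summit→Route 7 ($62k) — total 117+81+62 = $260k.
Every other assignment is strictly worse.
Kestrel's own top route is Route 5 ($85k), but forcing Kestrel→Route 5 and reassigning the rest optimally gives only $250k — worse by 10.

Kestrel receives Route 1.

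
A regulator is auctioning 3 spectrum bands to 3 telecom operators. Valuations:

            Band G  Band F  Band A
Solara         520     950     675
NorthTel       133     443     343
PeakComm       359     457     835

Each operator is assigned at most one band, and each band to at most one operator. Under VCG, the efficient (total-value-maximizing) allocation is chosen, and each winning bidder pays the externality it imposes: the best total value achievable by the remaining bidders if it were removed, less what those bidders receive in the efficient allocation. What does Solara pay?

Efficient allocation: Solara→Band F ($950M), NorthTel→Band G ($133M), PeakComm→Band A ($835M); total welfare W = $1918M.
Solara receives Band F at value $950M, so the others get W − 950 = $968M.
Without Solara: best allocation of the remaining 2 bidders over all 3 bands is NorthTel→Band F ($443M), PeakComm→Band A ($835M), total $1278M.
VCG payment = (others' best without Solara) − (others' welfare with Solara) = 1278 − 968 = $310M.

Solara pays $310M.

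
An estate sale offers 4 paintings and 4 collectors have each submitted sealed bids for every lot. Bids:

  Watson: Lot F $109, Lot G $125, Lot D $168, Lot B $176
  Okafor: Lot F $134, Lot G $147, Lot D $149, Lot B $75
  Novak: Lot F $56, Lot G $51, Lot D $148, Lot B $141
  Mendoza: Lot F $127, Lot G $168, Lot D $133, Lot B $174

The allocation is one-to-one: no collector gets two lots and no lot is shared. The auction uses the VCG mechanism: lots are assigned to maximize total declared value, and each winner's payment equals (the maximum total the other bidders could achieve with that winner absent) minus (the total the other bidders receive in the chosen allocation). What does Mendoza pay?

Mendoza pays $13.

Efficient allocation: Watson→Lot B ($176), Okafor→Lot F ($134), Novak→Lot D ($148), Mendoza→Lot G ($168); total welfare W = $626.
Mendoza receives Lot G at value $168, so the others get W − 168 = $458.
Without Mendoza: best allocation of the remaining 3 bidders over all 4 lots is Watson→Lot B ($176), Okafor→Lot G ($147), Novak→Lot D ($148), total $471.
VCG payment = (others' best without Mendoza) − (others' welfare with Mendoza) = 471 − 458 = $13.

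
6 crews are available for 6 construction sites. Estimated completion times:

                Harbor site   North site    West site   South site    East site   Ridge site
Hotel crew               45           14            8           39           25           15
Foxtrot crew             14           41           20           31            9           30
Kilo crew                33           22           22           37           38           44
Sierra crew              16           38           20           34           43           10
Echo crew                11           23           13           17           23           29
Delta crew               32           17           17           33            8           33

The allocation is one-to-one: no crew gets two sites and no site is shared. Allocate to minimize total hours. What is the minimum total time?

Min total: 79 hours

This is the linear assignment problem.
Optimal: Hotel crew→West site (8 hours), Foxtrot crew→Harbor site (14 hours), Kilo crew→North site (22 hours), Sierra crew→Ridge site (10 hours), Echo crew→South site (17 hours), Delta crew→East site (8 hours) — total 8+14+22+10+17+8 = 79 hours.
Column-greedy (each site in turn goes to its cheapest remaining crew) gives 121 hours, worse by 42.
Next-best assignment: Hotel crew→North site, Foxtrot crew→Harbor site, Kilo crew→West site, Sierra crew→Ridge site, Echo crew→South site, Delta crew→East site = 85 hours.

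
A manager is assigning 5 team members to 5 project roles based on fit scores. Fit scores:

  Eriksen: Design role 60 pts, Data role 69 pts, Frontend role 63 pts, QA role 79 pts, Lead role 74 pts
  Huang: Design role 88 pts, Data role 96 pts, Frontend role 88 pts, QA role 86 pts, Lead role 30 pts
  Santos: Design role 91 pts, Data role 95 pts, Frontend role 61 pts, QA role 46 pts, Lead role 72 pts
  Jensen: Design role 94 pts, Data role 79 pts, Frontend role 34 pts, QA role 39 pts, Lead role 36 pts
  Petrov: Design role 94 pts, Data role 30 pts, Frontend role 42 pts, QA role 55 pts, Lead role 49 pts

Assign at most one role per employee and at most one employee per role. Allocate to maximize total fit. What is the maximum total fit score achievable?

Maximum total: 412 pts

Treat this as an assignment problem: match each employee to one role.
Optimal: Eriksen→QA role (79 pts), Huang→Frontend role (88 pts), Santos→Lead role (72 pts), Jensen→Data role (79 pts), Petrov→Design role (94 pts) — total 79+88+72+79+94 = 412 pts.
Column-greedy (each role in turn goes to its best remaining employee) gives 380 pts, worse by 32.
Every other assignment is strictly worse.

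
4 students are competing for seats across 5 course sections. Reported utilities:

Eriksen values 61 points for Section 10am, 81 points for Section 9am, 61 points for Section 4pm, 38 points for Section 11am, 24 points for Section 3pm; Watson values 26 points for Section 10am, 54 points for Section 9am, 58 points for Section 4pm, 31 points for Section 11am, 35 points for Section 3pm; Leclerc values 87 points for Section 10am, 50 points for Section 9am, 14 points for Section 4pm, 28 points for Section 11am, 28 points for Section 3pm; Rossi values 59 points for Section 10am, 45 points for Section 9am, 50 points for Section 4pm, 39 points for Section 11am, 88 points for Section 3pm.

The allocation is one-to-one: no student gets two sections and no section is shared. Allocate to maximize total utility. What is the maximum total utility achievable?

Max total: 314 points

This is a one-to-one assignment (maximum-weight bipartite matching).
Optimal: Eriksen→Section 9am (81 points), Watson→Section 4pm (58 points), Leclerc→Section 10am (87 points), Rossi→Section 3pm (88 points) — total 81+58+87+88 = 314 points.
Column-greedy (each section in turn goes to its best remaining student) gives 265 points, worse by 49.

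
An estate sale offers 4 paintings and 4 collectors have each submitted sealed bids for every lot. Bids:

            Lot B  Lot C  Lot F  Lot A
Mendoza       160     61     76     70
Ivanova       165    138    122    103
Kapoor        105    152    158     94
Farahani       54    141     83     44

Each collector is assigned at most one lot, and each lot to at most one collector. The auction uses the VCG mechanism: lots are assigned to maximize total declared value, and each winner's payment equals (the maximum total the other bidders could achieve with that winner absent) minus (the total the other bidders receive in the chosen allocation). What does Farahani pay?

Farahani pays $35.

Efficient allocation: Mendoza→Lot B ($160), Ivanova→Lot A ($103), Kapoor→Lot F ($158), Farahani→Lot C ($141); total welfare W = $562.
Farahani receives Lot C at value $141, so the others get W − 141 = $421.
Without Farahani: best allocation of the remaining 3 bidders over all 4 lots is Mendoza→Lot B ($160), Ivanova→Lot C ($138), Kapoor→Lot F ($158), total $456.
VCG payment = (others' best without Farahani) − (others' welfare with Farahani) = 456 − 421 = $35.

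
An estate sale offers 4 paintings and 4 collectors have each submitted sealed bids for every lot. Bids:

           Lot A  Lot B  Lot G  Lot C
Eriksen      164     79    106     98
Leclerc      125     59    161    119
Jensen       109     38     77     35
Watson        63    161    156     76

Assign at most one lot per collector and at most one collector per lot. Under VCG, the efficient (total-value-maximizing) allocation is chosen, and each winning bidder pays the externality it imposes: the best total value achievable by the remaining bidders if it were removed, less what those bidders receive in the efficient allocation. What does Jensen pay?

Jensen pays $66.

Efficient allocation: Eriksen→Lot C ($98), Leclerc→Lot G ($161), Jensen→Lot A ($109), Watson→Lot B ($161); total welfare W = $529.
Jensen receives Lot A at value $109, so the others get W − 109 = $420.
Without Jensen: best allocation of the remaining 3 bidders over all 4 lots is Eriksen→Lot A ($164), Leclerc→Lot G ($161), Watson→Lot B ($161), total $486.
VCG payment = (others' best without Jensen) − (others' welfare with Jensen) = 486 − 420 = $66.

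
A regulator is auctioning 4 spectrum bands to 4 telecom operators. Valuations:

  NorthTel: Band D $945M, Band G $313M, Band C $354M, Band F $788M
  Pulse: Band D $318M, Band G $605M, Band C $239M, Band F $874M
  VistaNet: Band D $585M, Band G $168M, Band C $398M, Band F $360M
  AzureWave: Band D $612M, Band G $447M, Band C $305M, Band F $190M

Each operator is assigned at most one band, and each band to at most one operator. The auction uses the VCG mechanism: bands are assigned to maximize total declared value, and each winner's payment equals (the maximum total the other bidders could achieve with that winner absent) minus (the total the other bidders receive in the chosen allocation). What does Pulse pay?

Pulse pays $30M.

Efficient allocation: NorthTel→Band D ($945M), Pulse→Band F ($874M), VistaNet→Band C ($398M), AzureWave→Band G ($447M); total welfare W = $2664M.
Pulse receives Band F at value $874M, so the others get W − 874 = $1790M.
Without Pulse: best allocation of the remaining 3 bidders over all 4 bands is NorthTel→Band F ($788M), VistaNet→Band D ($585M), AzureWave→Band G ($447M), total $1820M.
VCG payment = (others' best without Pulse) − (others' welfare with Pulse) = 1820 − 1790 = $30M.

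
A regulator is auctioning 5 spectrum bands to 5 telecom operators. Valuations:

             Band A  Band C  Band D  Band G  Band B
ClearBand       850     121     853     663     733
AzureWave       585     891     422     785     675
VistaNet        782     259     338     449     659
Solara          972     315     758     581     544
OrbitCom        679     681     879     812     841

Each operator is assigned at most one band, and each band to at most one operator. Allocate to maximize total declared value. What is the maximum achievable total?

Max total: $4187M

Optimal: ClearBand→Band D ($853M), AzureWave→Band C ($891M), VistaNet→Band B ($659M), Solara→Band A ($972M), OrbitCom→Band G ($812M) — total 853+891+659+972+812 = $4187M.
Max-entry greedy (repeatedly take the single best remaining cell) gives $3924M, worse by 263.
Next-best assignment: ClearBand→Band G, AzureWave→Band C, VistaNet→Band B, Solara→Band A, OrbitCom→Band D = $4064M.
Swapping ClearBand↔Solara (ClearBand→Band A $850M, Solara→Band D $758M) loses 217.
Every other assignment is strictly worse.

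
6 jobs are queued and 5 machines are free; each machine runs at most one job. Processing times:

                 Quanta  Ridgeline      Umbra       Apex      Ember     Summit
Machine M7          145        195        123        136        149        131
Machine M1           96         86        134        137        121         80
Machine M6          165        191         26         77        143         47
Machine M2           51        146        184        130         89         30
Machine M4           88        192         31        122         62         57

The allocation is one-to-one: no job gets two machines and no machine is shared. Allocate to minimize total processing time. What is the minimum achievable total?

Optimal: Apex→Machine M7 (136 min), Ridgeline→Machine M1 (86 min), Umbra→Machine M6 (26 min), Summit→Machine M2 (30 min), Ember→Machine M4 (62 min) — total 136+86+26+30+62 = 340 min.
Row-greedy (each job in turn takes its cheapest remaining machine) gives 434 min, worse by 94.
Next-best assignment: Quanta→Machine M7, Ridgeline→Machine M1, Umbra→Machine M6, Summit→Machine M2, Ember→Machine M4 = 349 min.
Swapping Summit↔Umbra (Summit→Machine M6 47 min, Umbra→Machine M2 184 min) adds 175.

Minimum total: 340 min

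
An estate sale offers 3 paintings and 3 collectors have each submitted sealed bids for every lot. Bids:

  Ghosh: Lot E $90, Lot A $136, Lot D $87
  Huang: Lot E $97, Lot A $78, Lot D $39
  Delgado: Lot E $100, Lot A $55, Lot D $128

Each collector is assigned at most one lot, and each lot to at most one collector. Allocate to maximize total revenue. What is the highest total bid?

Max total: $361

Optimal: Ghosh→Lot A ($136), Huang→Lot E ($97), Delgado→Lot D ($128) — total 136+97+128 = $361.
Column-greedy (each lot in turn goes to its best remaining collector) gives $275, worse by 86.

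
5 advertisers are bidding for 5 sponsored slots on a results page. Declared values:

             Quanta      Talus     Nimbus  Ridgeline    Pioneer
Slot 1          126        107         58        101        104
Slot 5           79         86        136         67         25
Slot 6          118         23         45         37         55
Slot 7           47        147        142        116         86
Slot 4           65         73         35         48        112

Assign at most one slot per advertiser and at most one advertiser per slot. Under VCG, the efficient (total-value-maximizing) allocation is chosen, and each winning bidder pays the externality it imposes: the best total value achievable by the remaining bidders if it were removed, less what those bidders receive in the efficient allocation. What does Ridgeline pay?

Efficient allocation: Quanta→Slot 6 ($118), Talus→Slot 7 ($147), Nimbus→Slot 5 ($136), Ridgeline→Slot 1 ($101), Pioneer→Slot 4 ($112); total welfare W = $614.
Ridgeline receives Slot 1 at value $101, so the others get W − 101 = $513.
Without Ridgeline: best allocation of the remaining 4 bidders over all 5 slots is Quanta→Slot 1 ($126), Talus→Slot 7 ($147), Nimbus→Slot 5 ($136), Pioneer→Slot 4 ($112), total $521.
VCG payment = (others' best without Ridgeline) − (others' welfare with Ridgeline) = 521 − 513 = $8.

Ridgeline pays $8.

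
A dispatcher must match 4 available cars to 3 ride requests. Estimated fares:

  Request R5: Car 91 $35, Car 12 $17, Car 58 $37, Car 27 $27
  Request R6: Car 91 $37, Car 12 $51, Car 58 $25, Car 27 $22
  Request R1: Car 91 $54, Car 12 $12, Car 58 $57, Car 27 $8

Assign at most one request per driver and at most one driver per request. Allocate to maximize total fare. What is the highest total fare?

Max total: $143

Optimal: Car 91→Request R5 ($35), Car 12→Request R6 ($51), Car 58→Request R1 ($57) — total 35+51+57 = $143.
Column-greedy (each request in turn goes to its best remaining driver) gives $142, worse by 1.
Next-best assignment: Car 58→Request R5, Car 12→Request R6, Car 91→Request R1 = $142.
No other one-to-one assignment exceeds $143.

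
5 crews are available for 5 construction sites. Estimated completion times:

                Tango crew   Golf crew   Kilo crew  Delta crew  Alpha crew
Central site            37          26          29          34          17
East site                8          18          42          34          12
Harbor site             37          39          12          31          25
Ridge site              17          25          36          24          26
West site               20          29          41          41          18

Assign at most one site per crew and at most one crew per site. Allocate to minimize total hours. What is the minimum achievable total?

Optimal: Tango crew→East site (8 hours), Golf crew→Central site (26 hours), Kilo crew→Harbor site (12 hours), Delta crew→Ridge site (24 hours), Alpha crew→West site (18 hours) — total 8+26+12+24+18 = 88 hours.
Row-greedy (each crew in turn takes its cheapest remaining site) gives 97 hours, worse by 9.
Next-best assignment: Tango crew→East site, Golf crew→West site, Kilo crew→Harbor site, Delta crew→Ridge site, Alpha crew→Central site = 90 hours.

Min total: 88 hours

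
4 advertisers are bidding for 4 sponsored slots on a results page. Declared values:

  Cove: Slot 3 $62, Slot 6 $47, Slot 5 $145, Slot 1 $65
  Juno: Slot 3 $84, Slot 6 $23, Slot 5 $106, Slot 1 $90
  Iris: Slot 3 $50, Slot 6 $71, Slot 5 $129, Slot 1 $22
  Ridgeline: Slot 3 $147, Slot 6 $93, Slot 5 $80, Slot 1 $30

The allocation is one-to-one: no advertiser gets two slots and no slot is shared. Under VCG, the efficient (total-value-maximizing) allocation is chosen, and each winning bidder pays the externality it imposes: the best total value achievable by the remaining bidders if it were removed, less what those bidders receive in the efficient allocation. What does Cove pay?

Efficient allocation: Cove→Slot 5 ($145), Juno→Slot 1 ($90), Iris→Slot 6 ($71), Ridgeline→Slot 3 ($147); total welfare W = $453.
Cove receives Slot 5 at value $145, so the others get W − 145 = $308.
Without Cove: best allocation of the remaining 3 bidders over all 4 slots is Juno→Slot 1 ($90), Iris→Slot 5 ($129), Ridgeline→Slot 3 ($147), total $366.
VCG payment = (others' best without Cove) − (others' welfare with Cove) = 366 − 308 = $58.

Cove pays $58.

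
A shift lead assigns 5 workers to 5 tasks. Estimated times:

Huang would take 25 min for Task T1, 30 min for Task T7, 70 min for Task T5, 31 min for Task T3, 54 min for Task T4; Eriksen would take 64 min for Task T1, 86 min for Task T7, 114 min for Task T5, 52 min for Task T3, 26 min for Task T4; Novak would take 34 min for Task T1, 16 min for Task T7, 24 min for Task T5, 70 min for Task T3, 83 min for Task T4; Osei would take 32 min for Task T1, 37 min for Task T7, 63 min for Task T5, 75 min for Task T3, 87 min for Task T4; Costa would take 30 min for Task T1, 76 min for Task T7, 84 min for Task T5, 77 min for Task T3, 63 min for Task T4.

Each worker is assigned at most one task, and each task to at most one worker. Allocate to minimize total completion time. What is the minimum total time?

Minimum total: 148 min

This is a one-to-one assignment (minimum-cost bipartite matching).
Optimal: Huang→Task T3 (31 min), Eriksen→Task T4 (26 min), Novak→Task T5 (24 min), Osei→Task T7 (37 min), Costa→Task T1 (30 min) — total 31+26+24+37+30 = 148 min.
Min-entry greedy (repeatedly take the single cheapest remaining cell) gives 207 min, worse by 59.
No other one-to-one assignment undercuts 148 min.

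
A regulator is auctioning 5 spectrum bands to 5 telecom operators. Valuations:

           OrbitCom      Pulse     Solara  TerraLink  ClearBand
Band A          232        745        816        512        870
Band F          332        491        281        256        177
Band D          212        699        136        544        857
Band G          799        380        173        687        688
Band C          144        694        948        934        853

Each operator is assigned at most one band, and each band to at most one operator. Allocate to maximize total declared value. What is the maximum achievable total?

Optimal: OrbitCom→Band G ($799M), Pulse→Band F ($491M), Solara→Band A ($816M), TerraLink→Band C ($934M), ClearBand→Band D ($857M) — total 799+491+816+934+857 = $3897M.
Column-greedy (each band in turn goes to its best remaining operator) gives $3652M, worse by 245.
Next-best assignment: OrbitCom→Band G, Pulse→Band F, Solara→Band C, TerraLink→Band D, ClearBand→Band A = $3652M.
Swapping Solara↔Pulse (Solara→Band F $281M, Pulse→Band A $745M) loses 281.
Every other assignment is strictly worse.

Maximum total: $3897M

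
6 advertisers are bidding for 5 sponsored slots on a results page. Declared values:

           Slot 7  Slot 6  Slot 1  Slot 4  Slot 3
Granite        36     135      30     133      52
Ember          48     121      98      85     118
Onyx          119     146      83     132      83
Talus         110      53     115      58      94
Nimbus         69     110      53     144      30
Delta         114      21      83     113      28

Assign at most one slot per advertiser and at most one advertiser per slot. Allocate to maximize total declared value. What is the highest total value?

Optimal: Delta→Slot 7 ($114), Onyx→Slot 6 ($146), Talus→Slot 1 ($115), Nimbus→Slot 4 ($144), Ember→Slot 3 ($118) — total 114+146+115+144+118 = $637.
Column-greedy (each slot in turn goes to its best remaining advertiser) gives $631, worse by 6.
Next-best assignment: Onyx→Slot 7, Granite→Slot 6, Talus→Slot 1, Nimbus→Slot 4, Ember→Slot 3 = $631.
Checked against all permutations: $637 is optimal.

Maximum total: $637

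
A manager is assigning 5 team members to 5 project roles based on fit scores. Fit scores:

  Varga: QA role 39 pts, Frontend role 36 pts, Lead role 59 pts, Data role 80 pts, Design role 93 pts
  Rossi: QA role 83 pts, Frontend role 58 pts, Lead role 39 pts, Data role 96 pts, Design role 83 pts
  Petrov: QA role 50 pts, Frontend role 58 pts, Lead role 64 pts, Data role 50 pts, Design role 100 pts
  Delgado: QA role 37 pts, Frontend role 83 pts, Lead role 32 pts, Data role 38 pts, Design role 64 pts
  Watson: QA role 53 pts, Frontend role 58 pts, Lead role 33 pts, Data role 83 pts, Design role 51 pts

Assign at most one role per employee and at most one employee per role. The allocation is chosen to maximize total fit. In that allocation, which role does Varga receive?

Optimal: Varga→Lead role (59 pts), Rossi→QA role (83 pts), Petrov→Design role (100 pts), Delgado→Frontend role (83 pts), Watson→Data role (83 pts) — total 59+83+100+83+83 = 408 pts.
Row-greedy (each employee in turn takes its best remaining role) gives 389 pts, worse by 19.
Every other assignment is strictly worse.
Varga's own top role is Design role (93 pts), but forcing Varga→Design role and reassigning the rest optimally gives only 406 pts — worse by 2.

Varga receives Lead role.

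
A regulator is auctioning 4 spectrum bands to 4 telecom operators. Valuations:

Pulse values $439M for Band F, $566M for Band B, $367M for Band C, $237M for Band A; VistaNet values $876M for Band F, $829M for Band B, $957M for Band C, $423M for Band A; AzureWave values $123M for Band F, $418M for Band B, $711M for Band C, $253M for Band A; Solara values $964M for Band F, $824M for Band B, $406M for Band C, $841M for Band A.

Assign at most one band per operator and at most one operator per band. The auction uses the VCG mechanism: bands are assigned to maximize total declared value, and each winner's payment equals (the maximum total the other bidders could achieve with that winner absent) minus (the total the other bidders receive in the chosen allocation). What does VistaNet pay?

VistaNet pays $123M.

Efficient allocation: Pulse→Band B ($566M), VistaNet→Band F ($876M), AzureWave→Band C ($711M), Solara→Band A ($841M); total welfare W = $2994M.
VistaNet receives Band F at value $876M, so the others get W − 876 = $2118M.
Without VistaNet: best allocation of the remaining 3 bidders over all 4 bands is Pulse→Band B ($566M), AzureWave→Band C ($711M), Solara→Band F ($964M), total $2241M.
VCG payment = (others' best without VistaNet) − (others' welfare with VistaNet) = 2241 − 2118 = $123M.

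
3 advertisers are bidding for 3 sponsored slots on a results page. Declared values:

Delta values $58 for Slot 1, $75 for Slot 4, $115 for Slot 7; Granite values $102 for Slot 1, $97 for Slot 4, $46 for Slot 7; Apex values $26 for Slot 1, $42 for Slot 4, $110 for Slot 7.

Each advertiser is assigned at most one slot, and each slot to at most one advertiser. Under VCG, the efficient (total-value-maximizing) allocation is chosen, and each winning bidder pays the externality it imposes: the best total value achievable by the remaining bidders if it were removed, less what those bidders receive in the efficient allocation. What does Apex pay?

Apex pays $40.

Efficient allocation: Delta→Slot 4 ($75), Granite→Slot 1 ($102), Apex→Slot 7 ($110); total welfare W = $287.
Apex receives Slot 7 at value $110, so the others get W − 110 = $177.
Without Apex: best allocation of the remaining 2 bidders over all 3 slots is Delta→Slot 7 ($115), Granite→Slot 1 ($102), total $217.
VCG payment = (others' best without Apex) − (others' welfare with Apex) = 217 − 177 = $40.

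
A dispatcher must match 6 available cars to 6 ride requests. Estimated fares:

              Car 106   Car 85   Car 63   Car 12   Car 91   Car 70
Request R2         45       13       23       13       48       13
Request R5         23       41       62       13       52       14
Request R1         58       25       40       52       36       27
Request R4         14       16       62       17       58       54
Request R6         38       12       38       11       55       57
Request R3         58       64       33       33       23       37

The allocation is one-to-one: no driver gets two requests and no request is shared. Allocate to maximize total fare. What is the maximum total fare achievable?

Maximum total: $338

This is a one-to-one assignment (maximum-weight bipartite matching).
Optimal: Car 106→Request R2 ($45), Car 85→Request R3 ($64), Car 63→Request R5 ($62), Car 12→Request R1 ($52), Car 91→Request R4 ($58), Car 70→Request R6 ($57) — total 45+64+62+52+58+57 = $338.
Column-greedy (each request in turn goes to its best remaining driver) gives $267, worse by 71.
Checked against all permutations: $338 is optimal.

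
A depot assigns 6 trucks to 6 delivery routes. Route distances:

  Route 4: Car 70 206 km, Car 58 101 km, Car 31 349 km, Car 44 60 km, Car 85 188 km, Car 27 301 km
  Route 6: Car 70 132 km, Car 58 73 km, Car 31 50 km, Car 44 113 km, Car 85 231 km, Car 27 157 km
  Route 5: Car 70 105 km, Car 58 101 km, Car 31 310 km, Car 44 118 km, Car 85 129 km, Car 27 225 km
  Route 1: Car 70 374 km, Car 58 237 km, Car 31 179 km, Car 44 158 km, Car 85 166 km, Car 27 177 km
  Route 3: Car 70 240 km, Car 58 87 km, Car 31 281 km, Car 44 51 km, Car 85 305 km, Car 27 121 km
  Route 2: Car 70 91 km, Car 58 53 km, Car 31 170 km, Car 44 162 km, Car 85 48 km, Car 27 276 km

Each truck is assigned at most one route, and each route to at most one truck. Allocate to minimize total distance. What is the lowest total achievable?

Treat this as an assignment problem: match each truck to one route.
Optimal: Car 70→Route 5 (105 km), Car 58→Route 3 (87 km), Car 31→Route 6 (50 km), Car 44→Route 4 (60 km), Car 85→Route 2 (48 km), Car 27→Route 1 (177 km) — total 105+87+50+60+48+177 = 527 km.
Min-entry greedy (repeatedly take the single cheapest remaining cell) gives 532 km, worse by 5.
Every other assignment is strictly worse.

Min total: 527 km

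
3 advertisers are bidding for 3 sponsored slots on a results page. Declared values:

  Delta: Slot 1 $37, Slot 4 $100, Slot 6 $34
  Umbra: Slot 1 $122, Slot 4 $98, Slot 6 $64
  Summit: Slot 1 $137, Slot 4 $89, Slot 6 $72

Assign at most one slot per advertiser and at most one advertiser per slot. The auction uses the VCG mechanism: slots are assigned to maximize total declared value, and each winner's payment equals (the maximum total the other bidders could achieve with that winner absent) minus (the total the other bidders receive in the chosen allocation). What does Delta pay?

Efficient allocation: Delta→Slot 4 ($100), Umbra→Slot 6 ($64), Summit→Slot 1 ($137); total welfare W = $301.
Delta receives Slot 4 at value $100, so the others get W − 100 = $201.
Without Delta: best allocation of the remaining 2 bidders over all 3 slots is Umbra→Slot 4 ($98), Summit→Slot 1 ($137), total $235.
VCG payment = (others' best without Delta) − (others' welfare with Delta) = 235 − 201 = $34.

Delta pays $34.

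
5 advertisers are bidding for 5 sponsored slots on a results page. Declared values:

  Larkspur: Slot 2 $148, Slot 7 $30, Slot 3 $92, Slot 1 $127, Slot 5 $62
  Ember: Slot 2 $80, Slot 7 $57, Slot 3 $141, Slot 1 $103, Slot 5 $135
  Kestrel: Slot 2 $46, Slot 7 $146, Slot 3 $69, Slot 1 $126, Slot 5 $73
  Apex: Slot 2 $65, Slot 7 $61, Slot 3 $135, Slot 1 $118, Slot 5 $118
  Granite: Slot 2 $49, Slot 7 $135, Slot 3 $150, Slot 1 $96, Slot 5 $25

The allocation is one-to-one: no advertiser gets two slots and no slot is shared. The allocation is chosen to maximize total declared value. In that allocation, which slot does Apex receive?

Apex receives Slot 1.

Optimal: Larkspur→Slot 2 ($148), Ember→Slot 5 ($135), Kestrel→Slot 7 ($146), Apex→Slot 1 ($118), Granite→Slot 3 ($150) — total 148+135+146+118+150 = $697.
Swapping Kestrel↔Apex (Kestrel→Slot 1 $126, Apex→Slot 7 $61) loses 77.
No other one-to-one assignment exceeds $697.
Apex's own top slot is Slot 3 ($135), but forcing Apex→Slot 3 and reassigning the rest optimally gives only $679 — worse by 18.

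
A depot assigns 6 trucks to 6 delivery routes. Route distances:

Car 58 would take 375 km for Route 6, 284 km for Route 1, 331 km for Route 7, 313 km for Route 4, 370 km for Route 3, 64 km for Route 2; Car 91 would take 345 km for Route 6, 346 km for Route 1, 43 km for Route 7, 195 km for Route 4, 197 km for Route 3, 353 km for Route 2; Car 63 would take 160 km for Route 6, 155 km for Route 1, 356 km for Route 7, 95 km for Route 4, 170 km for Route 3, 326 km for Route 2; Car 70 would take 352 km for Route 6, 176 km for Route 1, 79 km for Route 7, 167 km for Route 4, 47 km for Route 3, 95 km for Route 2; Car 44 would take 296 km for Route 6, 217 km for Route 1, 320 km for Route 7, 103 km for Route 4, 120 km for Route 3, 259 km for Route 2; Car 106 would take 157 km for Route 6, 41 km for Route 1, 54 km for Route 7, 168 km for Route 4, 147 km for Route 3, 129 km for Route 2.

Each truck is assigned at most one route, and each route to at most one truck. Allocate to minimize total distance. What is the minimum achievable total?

Min total: 458 km

Optimal: Car 58→Route 2 (64 km), Car 91→Route 7 (43 km), Car 63→Route 6 (160 km), Car 70→Route 3 (47 km), Car 44→Route 4 (103 km), Car 106→Route 1 (41 km) — total 64+43+160+47+103+41 = 458 km.
Min-entry greedy (repeatedly take the single cheapest remaining cell) gives 586 km, worse by 128.
No other one-to-one assignment undercuts 458 km.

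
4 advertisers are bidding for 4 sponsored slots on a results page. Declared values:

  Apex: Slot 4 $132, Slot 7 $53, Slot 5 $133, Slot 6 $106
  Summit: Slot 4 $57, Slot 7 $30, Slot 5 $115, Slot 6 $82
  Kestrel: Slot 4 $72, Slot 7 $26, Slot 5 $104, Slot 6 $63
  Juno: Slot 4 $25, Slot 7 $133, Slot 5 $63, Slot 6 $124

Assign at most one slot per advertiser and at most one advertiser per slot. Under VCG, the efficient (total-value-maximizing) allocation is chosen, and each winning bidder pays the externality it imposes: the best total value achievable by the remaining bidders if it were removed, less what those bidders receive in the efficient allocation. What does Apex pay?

Efficient allocation: Apex→Slot 4 ($132), Summit→Slot 6 ($82), Kestrel→Slot 5 ($104), Juno→Slot 7 ($133); total welfare W = $451.
Apex receives Slot 4 at value $132, so the others get W − 132 = $319.
Without Apex: best allocation of the remaining 3 bidders over all 4 slots is Summit→Slot 5 ($115), Kestrel→Slot 4 ($72), Juno→Slot 7 ($133), total $320.
VCG payment = (others' best without Apex) − (others' welfare with Apex) = 320 − 319 = $1.

Apex pays $1.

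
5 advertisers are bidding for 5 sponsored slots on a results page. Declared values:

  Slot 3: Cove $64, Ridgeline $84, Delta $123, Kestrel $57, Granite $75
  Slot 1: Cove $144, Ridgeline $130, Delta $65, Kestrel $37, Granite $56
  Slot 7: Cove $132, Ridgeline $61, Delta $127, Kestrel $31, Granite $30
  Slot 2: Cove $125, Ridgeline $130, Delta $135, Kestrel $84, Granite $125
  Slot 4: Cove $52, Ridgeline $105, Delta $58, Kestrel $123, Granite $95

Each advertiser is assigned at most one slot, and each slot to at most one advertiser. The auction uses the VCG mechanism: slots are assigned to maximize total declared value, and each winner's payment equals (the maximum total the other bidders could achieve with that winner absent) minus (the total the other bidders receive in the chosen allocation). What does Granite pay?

Efficient allocation: Cove→Slot 7 ($132), Ridgeline→Slot 1 ($130), Delta→Slot 3 ($123), Kestrel→Slot 4 ($123), Granite→Slot 2 ($125); total welfare W = $633.
Granite receives Slot 2 at value $125, so the others get W − 125 = $508.
Without Granite: best allocation of the remaining 4 bidders over all 5 slots is Cove→Slot 1 ($144), Ridgeline→Slot 2 ($130), Delta→Slot 7 ($127), Kestrel→Slot 4 ($123), total $524.
VCG payment = (others' best without Granite) − (others' welfare with Granite) = 524 − 508 = $16.

Granite pays $16.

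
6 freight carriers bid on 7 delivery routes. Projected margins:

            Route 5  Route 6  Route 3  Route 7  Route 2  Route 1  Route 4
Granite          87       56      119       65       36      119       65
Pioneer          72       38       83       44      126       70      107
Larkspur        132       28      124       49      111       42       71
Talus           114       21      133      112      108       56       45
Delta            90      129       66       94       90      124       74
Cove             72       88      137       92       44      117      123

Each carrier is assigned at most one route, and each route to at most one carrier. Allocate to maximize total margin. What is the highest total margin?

Treat this as an assignment problem: match each carrier to one route.
Optimal: Granite→Route 1 ($119k), Pioneer→Route 2 ($126k), Larkspur→Route 5 ($132k), Talus→Route 3 ($133k), Delta→Route 6 ($129k), Cove→Route 4 ($123k) — total 119+126+132+133+129+123 = $762k.
Row-greedy (each carrier in turn takes its best remaining route) gives $741k, worse by 21.
Next-best assignment: Granite→Route 1, Pioneer→Route 2, Larkspur→Route 5, Talus→Route 7, Delta→Route 6, Cove→Route 3 = $755k.
No other one-to-one assignment exceeds $762k.

Maximum total: $762k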